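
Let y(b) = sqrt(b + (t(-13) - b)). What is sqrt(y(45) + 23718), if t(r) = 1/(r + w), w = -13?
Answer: sqrt(16033368 + 26*I*sqrt(26))/26 ≈ 154.01 + 0.00063671*I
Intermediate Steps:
t(r) = 1/(-13 + r) (t(r) = 1/(r - 13) = 1/(-13 + r))
y(b) = I*sqrt(26)/26 (y(b) = sqrt(b + (1/(-13 - 13) - b)) = sqrt(b + (1/(-26) - b)) = sqrt(b + (-1/26 - b)) = sqrt(-1/26) = I*sqrt(26)/26)
sqrt(y(45) + 23718) = sqrt(I*sqrt(26)/26 + 23718) = sqrt(23718 + I*sqrt(26)/26)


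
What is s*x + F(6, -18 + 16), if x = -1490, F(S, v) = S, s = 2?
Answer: -2974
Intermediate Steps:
s*x + F(6, -18 + 16) = 2*(-1490) + 6 = -2980 + 6 = -2974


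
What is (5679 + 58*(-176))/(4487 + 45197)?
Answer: -4529/49684 ≈ -0.091156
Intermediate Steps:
(5679 + 58*(-176))/(4487 + 45197) = (5679 - 10208)/49684 = -4529*1/49684 = -4529/49684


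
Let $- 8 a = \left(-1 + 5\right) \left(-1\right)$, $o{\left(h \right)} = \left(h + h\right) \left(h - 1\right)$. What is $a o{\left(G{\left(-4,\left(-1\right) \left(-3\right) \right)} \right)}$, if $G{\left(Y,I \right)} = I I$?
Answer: $72$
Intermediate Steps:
$G{\left(Y,I \right)} = I^{2}$
$o{\left(h \right)} = 2 h \left(-1 + h\right)$
$a = \frac{1}{2}$ ($a = - \frac{\left(-1 + 5\right) \left(-1\right)}{8} = - \frac{4 \left(-1\right)}{8} = \left(- \frac{1}{8}\right) \left(-4\right) = \frac{1}{2} \approx 0.5$)
$a o{\left(G{\left(-4,\left(-1\right) \left(-3\right) \right)} \right)} = \frac{2 \left(\left(-1\right) \left(-3\right)\right)^{2} \left(-1 + \left(\left(-1\right) \left(-3\right)\right)^{2}\right)}{2} = \frac{2 \cdot 3^{2} \left(-1 + 3^{2}\right)}{2} = \frac{2 \cdot 9 \left(-1 + 9\right)}{2} = \frac{2 \cdot 9 \cdot 8}{2} = \frac{1}{2} \cdot 144 = 72$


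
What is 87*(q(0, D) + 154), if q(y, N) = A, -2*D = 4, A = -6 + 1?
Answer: 12963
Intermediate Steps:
A = -5
D = -2 (D = -1/2*4 = -2)
q(y, N) = -5
87*(q(0, D) + 154) = 87*(-5 + 154) = 87*149 = 12963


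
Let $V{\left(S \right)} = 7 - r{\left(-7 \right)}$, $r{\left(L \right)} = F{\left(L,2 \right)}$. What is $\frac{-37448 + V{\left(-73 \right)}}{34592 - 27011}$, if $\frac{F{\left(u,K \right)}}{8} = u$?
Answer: $- \frac{37385}{7581} \approx -4.9314$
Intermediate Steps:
$F{\left(u,K \right)} = 8 u$
$r{\left(L \right)} = 8 L$
$V{\left(S \right)} = 63$ ($V{\left(S \right)} = 7 - 8 \left(-7\right) = 7 - -56 = 7 + 56 = 63$)
$\frac{-37448 + V{\left(-73 \right)}}{34592 - 27011} = \frac{-37448 + 63}{34592 - 27011} = - \frac{37385}{7581}$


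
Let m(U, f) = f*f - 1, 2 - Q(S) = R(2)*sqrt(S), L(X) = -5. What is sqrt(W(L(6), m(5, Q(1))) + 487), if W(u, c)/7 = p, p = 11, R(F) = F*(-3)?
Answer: 2*sqrt(141) ≈ 23.749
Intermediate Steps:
R(F) = -3*F
Q(S) = 2 + 6*sqrt(S) (Q(S) = 2 - (-3*2)*sqrt(S) = 2 - (-6)*sqrt(S) = 2 + 6*sqrt(S))
m(U, f) = -1 + f**2 (m(U, f) = f**2 - 1 = -1 + f**2)
W(u, c) = 77 (W(u, c) = 7*11 = 77)
sqrt(W(L(6), m(5, Q(1))) + 487) = sqrt(77 + 487) = sqrt(564) = 2*sqrt(141)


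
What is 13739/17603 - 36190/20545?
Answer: -10136709/10332961 ≈ -0.98101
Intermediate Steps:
13739/17603 - 36190/20545 = 13739*(1/17603) - 36190*1/20545 = 13739/17603 - 1034/587 = -10136709/10332961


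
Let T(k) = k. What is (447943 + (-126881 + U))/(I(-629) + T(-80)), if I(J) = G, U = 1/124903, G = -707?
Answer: -40101606987/98298661 ≈ -407.96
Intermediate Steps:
U = 1/124903 ≈ 8.0062e-6
I(J) = -707
(447943 + (-126881 + U))/(I(-629) + T(-80)) = (447943 + (-126881 + 1/124903))/(-707 - 80) = (447943 - 15847817542/124903)/(-787) = (40101606987/124903)*(-1/787) = -40101606987/98298661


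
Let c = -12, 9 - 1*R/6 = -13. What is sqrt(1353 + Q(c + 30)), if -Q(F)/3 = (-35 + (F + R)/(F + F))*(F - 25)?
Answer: sqrt(2822)/2 ≈ 26.561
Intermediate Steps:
R = 132 (R = 54 - 6*(-13) = 54 + 78 = 132)
Q(F) = -3*(-35 + (132 + F)/(2*F))*(-25 + F) (Q(F) = -3*(-35 + (F + 132)/(F + F))*(F - 25) = -3*(-35 + (132 + F)/((2*F)))*(-25 + F) = -3*(-35 + (132 + F)*(1/(2*F)))*(-25 + F) = -3*(-35 + (132 + F)/(2*F))*(-25 + F))
sqrt(1353 + Q(c + 30)) = sqrt(1353 + (-5571/2 + 4950/(-12 + 30) + 207*(-12 + 30)/2)) = sqrt(1353 + (-5571/2 + 4950/18 + (207/2)*18)) = sqrt(1353 + (-5571/2 + 4950*(1/18) + 1863)) = sqrt(1353 + (-5571/2 + 275 + 1863)) = sqrt(1353 - 1295/2) = sqrt(1411/2) = sqrt(2822)/2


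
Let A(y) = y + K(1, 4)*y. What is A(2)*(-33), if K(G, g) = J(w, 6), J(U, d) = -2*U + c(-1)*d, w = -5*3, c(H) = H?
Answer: -1650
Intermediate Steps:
w = -15
J(U, d) = -d - 2*U (J(U, d) = -2*U - d = -d - 2*U)
K(G, g) = 24 (K(G, g) = -1*6 - 2*(-15) = -6 + 30 = 24)
A(y) = 25*y (A(y) = y + 24*y = 25*y)
A(2)*(-33) = (25*2)*(-33) = 50*(-33) = -1650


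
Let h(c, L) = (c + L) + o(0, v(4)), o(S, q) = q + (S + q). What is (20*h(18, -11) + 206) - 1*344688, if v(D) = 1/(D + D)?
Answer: -344337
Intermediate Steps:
v(D) = 1/(2*D)
o(S, q) = S + 2*q
h(c, L) = ¼ + L + c (h(c, L) = (c + L) + (0 + 2*((½)/4)) = (L + c) + (0 + 2*((½)*(¼))) = (L + c) + (0 + 2*(⅛)) = (L + c) + (0 + ¼) = (L + c) + ¼ = ¼ + L + c)
(20*h(18, -11) + 206) - 1*344688 = (20*(¼ - 11 + 18) + 206) - 1*344688 = (20*(29/4) + 206) - 344688 = (145 + 206) - 344688 = 351 - 344688 = -344337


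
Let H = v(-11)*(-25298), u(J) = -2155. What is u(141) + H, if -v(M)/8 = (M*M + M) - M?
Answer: 24486309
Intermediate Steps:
v(M) = -8*M**2 (v(M) = -8*((M*M + M) - M) = -8*((M**2 + M) - M) = -8*((M + M**2) - M) = -8*M**2)
H = 24488464 (H = -8*(-11)**2*(-25298) = -8*121*(-25298) = -968*(-25298) = 24488464)
u(141) + H = -2155 + 24488464 = 24486309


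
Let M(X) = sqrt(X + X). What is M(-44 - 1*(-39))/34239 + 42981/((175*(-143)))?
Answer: -42981/25025 + I*sqrt(10)/34239 ≈ -1.7175 + 9.2359e-5*I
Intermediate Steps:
M(X) = sqrt(2)*sqrt(X) (M(X) = sqrt(2*X) = sqrt(2)*sqrt(X))
M(-44 - 1*(-39))/34239 + 42981/((175*(-143))) = (sqrt(2)*sqrt(-44 - 1*(-39)))/34239 + 42981/((175*(-143))) = (sqrt(2)*sqrt(-44 + 39))*(1/34239) + 42981/(-25025) = (sqrt(2)*sqrt(-5))*(1/34239) + 42981*(-1/25025) = (sqrt(2)*(I*sqrt(5)))*(1/34239) - 42981/25025 = (I*sqrt(10))*(1/34239) - 42981/25025 = I*sqrt(10)/34239 - 42981/25025 = -42981/25025 + I*sqrt(10)/34239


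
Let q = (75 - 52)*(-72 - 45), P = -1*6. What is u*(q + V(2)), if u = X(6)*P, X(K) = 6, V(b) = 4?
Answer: 96732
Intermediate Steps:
P = -6
u = -36 (u = 6*(-6) = -36)
q = -2691 (q = 23*(-117) = -2691)
u*(q + V(2)) = -36*(-2691 + 4) = -36*(-2687) = 96732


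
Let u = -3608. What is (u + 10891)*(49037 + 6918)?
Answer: 407520265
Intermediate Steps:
(u + 10891)*(49037 + 6918) = (-3608 + 10891)*(49037 + 6918) = 7283*55955 = 407520265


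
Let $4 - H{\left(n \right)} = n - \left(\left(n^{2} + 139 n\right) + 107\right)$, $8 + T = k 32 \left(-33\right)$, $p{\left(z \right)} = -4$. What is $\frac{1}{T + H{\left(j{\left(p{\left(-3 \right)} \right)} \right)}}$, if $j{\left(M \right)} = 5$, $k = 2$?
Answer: $- \frac{1}{1294} \approx -0.0007728$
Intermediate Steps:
$T = -2120$ ($T = -8 + 2 \cdot 32 \left(-33\right) = -8 + 64 \left(-33\right) = -8 - 2112 = -2120$)
$H{\left(n \right)} = 111 + n^{2} + 138 n$ ($H{\left(n \right)} = 4 - \left(n - \left(\left(n^{2} + 139 n\right) + 107\right)\right) = 4 - \left(n - \left(107 + n^{2} + 139 n\right)\right) = 4 - \left(-107 - n^{2} - 138 n\right) = 4 + \left(107 + n^{2} + 138 n\right) = 111 + n^{2} + 138 n$)
$\frac{1}{T + H{\left(j{\left(p{\left(-3 \right)} \right)} \right)}} = \frac{1}{-2120 + \left(111 + 5^{2} + 138 \cdot 5\right)} = \frac{1}{-2120 + \left(111 + 25 + 690\right)} = \frac{1}{-2120 + 826} = \frac{1}{-1294} = - \frac{1}{1294}$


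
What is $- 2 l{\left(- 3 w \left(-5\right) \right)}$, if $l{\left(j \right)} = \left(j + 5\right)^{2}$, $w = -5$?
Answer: $-9800$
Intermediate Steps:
$l{\left(j \right)} = \left(5 + j\right)^{2}$
$- 2 l{\left(- 3 w \left(-5\right) \right)} = - 2 \left(5 + \left(-3\right) \left(-5\right) \left(-5\right)\right)^{2} = - 2 \left(5 + 15 \left(-5\right)\right)^{2} = - 2 \left(5 - 75\right)^{2} = - 2 \left(-70\right)^{2} = \left(-2\right) 4900 = -9800$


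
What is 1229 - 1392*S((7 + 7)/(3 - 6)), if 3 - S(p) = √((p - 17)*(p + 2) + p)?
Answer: -2947 + 464*√478 ≈ 7197.5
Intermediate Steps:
S(p) = 3 - √(p + (-17 + p)*(2 + p)) (S(p) = 3 - √((p - 17)*(p + 2) + p) = 3 - √((-17 + p)*(2 + p) + p) = 3 - √(p + (-17 + p)*(2 + p)))
1229 - 1392*S((7 + 7)/(3 - 6)) = 1229 - 1392*(3 - √(-34 + ((7 + 7)/(3 - 6))² - 14*(7 + 7)/(3 - 6))) = 1229 - 1392*(3 - √(-34 + (14/(-3))² - 196/(-3))) = 1229 - 1392*(3 - √(-34 + (14*(-⅓))² - 196*(-1)/3)) = 1229 - 1392*(3 - √(-34 + (-14/3)² - 14*(-14/3))) = 1229 - 1392*(3 - √(-34 + 196/9 + 196/3)) = 1229 - 1392*(3 - √(478/9)) = 1229 - 1392*(3 - √478/3) = 1229 + (-4176 + 464*√478) = -2947 + 464*√478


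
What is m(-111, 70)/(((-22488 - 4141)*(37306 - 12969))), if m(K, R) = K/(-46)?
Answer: -111/29811218758 ≈ -3.7234e-9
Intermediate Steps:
m(K, R) = -K/46 (m(K, R) = K*(-1/46) = -K/46)
m(-111, 70)/(((-22488 - 4141)*(37306 - 12969))) = (-1/46*(-111))/(((-22488 - 4141)*(37306 - 12969))) = 111/(46*((-26629*24337))) = (111/46)/(-648069973) = (111/46)*(-1/648069973) = -111/29811218758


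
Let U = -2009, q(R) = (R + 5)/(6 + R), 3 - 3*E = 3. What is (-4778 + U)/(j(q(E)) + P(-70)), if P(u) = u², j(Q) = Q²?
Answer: -244332/176425 ≈ -1.3849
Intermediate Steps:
E = 0 (E = 1 - ⅓*3 = 1 - 1 = 0)
q(R) = (5 + R)/(6 + R)
(-4778 + U)/(j(q(E)) + P(-70)) = (-4778 - 2009)/(((5 + 0)/(6 + 0))² + (-70)²) = -6787/((5/6)² + 4900) = -6787/(((⅙)*5)² + 4900) = -6787/((⅚)² + 4900) = -6787/(25/36 + 4900) = -6787/176425/36 = -6787*36/176425 = -244332/176425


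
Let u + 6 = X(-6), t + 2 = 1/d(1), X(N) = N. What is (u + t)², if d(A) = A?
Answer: 169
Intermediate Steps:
t = -1 (t = -2 + 1/1 = -2 + 1 = -1)
u = -12 (u = -6 - 6 = -12)
(u + t)² = (-12 - 1)² = (-13)² = 169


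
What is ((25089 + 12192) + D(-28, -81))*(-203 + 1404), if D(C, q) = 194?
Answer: 45007475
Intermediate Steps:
((25089 + 12192) + D(-28, -81))*(-203 + 1404) = ((25089 + 12192) + 194)*(-203 + 1404) = (37281 + 194)*1201 = 37475*1201 = 45007475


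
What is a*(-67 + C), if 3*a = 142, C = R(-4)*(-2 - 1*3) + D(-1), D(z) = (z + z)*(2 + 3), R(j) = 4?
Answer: -13774/3 ≈ -4591.3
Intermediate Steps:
D(z) = 10*z (D(z) = (2*z)*5 = 10*z)
C = -30 (C = 4*(-2 - 1*3) + 10*(-1) = 4*(-2 - 3) - 10 = 4*(-5) - 10 = -20 - 10 = -30)
a = 142/3 (a = (⅓)*142 = 142/3 ≈ 47.333)
a*(-67 + C) = 142*(-67 - 30)/3 = (142/3)*(-97) = -13774/3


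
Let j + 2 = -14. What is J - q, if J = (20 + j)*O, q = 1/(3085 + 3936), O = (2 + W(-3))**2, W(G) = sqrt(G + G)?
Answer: -56169/7021 + 16*I*sqrt(6) ≈ -8.0001 + 39.192*I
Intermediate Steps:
j = -16 (j = -2 - 14 = -16)
W(G) = sqrt(2)*sqrt(G) (W(G) = sqrt(2*G) = sqrt(2)*sqrt(G))
O = (2 + I*sqrt(6))**2 (O = (2 + sqrt(2)*sqrt(-3))**2 = (2 + sqrt(2)*(I*sqrt(3)))**2 = (2 + I*sqrt(6))**2 ≈ -2.0 + 9.798*I)
q = 1/7021 ≈ 0.00014243
J = 4*(2 + I*sqrt(6))**2 (J = (20 - 16)*(2 + I*sqrt(6))**2 = 4*(2 + I*sqrt(6))**2 ≈ -8.0 + 39.192*I)
J - q = (-8 + 16*I*sqrt(6)) - 1*1/7021 = (-8 + 16*I*sqrt(6)) - 1/7021 = -56169/7021 + 16*I*sqrt(6)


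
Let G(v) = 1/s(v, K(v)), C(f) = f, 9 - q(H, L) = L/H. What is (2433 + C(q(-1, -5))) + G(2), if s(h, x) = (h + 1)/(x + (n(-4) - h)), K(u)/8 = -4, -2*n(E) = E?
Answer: 7279/3 ≈ 2426.3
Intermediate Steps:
n(E) = -E/2
q(H, L) = 9 - L/H
K(u) = -32 (K(u) = 8*(-4) = -32)
s(h, x) = (1 + h)/(2 + x - h) (s(h, x) = (h + 1)/(x + (-½*(-4) - h)) = (1 + h)/(x + (2 - h)) = (1 + h)/(2 + x - h))
G(v) = (-30 - v)/(1 + v) (G(v) = 1/((1 + v)/(2 - 32 - v)) = 1/((1 + v)/(-30 - v)) = (-30 - v)/(1 + v))
(2433 + C(q(-1, -5))) + G(2) = (2433 + (9 - 1*(-5)/(-1))) + (-30 - 1*2)/(1 + 2) = (2433 + (9 - 1*(-5)*(-1))) + (-30 - 2)/3 = (2433 + (9 - 5)) + (⅓)*(-32) = (2433 + 4) - 32/3 = 2437 - 32/3 = 7279/3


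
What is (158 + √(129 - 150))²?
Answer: (158 + I*√21)² ≈ 24943.0 + 1448.1*I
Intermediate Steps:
(158 + √(129 - 150))² = (158 + √(-21))² = (158 + I*√21)²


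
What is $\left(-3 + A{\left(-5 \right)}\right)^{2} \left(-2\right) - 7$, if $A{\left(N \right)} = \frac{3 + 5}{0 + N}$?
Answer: $- \frac{1233}{25} \approx -49.32$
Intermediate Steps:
$A{\left(N \right)} = \frac{8}{N}$
$\left(-3 + A{\left(-5 \right)}\right)^{2} \left(-2\right) - 7 = \left(-3 + \frac{8}{-5}\right)^{2} \left(-2\right) - 7 = \left(-3 + 8 \left(- \frac{1}{5}\right)\right)^{2} \left(-2\right) - 7 = \left(-3 - \frac{8}{5}\right)^{2} \left(-2\right) - 7 = \left(- \frac{23}{5}\right)^{2} \left(-2\right) - 7 = \frac{529}{25} \left(-2\right) - 7 = - \frac{1058}{25} - 7 = - \frac{1233}{25}$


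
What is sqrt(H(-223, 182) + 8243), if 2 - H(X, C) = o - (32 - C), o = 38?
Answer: sqrt(8057) ≈ 89.761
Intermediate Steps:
H(X, C) = -4 - C (H(X, C) = 2 - (38 - (32 - C)) = 2 - (38 + (-32 + C)) = 2 - (6 + C) = 2 + (-6 - C) = -4 - C)
sqrt(H(-223, 182) + 8243) = sqrt((-4 - 1*182) + 8243) = sqrt((-4 - 182) + 8243) = sqrt(-186 + 8243) = sqrt(8057)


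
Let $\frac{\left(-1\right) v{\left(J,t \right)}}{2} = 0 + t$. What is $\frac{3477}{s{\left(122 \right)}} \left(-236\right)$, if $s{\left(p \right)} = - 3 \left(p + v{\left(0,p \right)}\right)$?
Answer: $-2242$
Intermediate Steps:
$v{\left(J,t \right)} = - 2 t$ ($v{\left(J,t \right)} = - 2 \left(0 + t\right) = - 2 t$)
$s{\left(p \right)} = 3 p$ ($s{\left(p \right)} = - 3 \left(p - 2 p\right) = - 3 \left(- p\right) = 3 p$)
$\frac{3477}{s{\left(122 \right)}} \left(-236\right) = \frac{3477}{3 \cdot 122} \left(-236\right) = \frac{3477}{366} \left(-236\right) = 3477 \cdot \frac{1}{366} \left(-236\right) = \frac{19}{2} \left(-236\right) = -2242$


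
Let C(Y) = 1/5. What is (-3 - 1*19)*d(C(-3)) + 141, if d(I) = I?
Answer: 683/5 ≈ 136.60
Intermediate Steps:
C(Y) = 1/5
(-3 - 1*19)*d(C(-3)) + 141 = (-3 - 1*19)*(1/5) + 141 = (-3 - 19)*(1/5) + 141 = -22*1/5 + 141 = -22/5 + 141 = 683/5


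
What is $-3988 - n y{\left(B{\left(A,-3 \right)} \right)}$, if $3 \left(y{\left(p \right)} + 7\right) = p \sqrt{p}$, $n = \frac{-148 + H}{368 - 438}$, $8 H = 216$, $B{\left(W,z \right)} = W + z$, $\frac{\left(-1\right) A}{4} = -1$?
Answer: $- \frac{83506}{21} \approx -3976.5$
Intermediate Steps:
$A = 4$ ($A = \left(-4\right) \left(-1\right) = 4$)
$H = 27$ ($H = \frac{1}{8} \cdot 216 = 27$)
$n = \frac{121}{70}$ ($n = \frac{-148 + 27}{368 - 438} = - \frac{121}{-70} = \left(-121\right) \left(- \frac{1}{70}\right) = \frac{121}{70} \approx 1.7286$)
$y{\left(p \right)} = -7 + \frac{p^{\frac{3}{2}}}{3}$ ($y{\left(p \right)} = -7 + \frac{p \sqrt{p}}{3} = -7 + \frac{p^{\frac{3}{2}}}{3}$)
$-3988 - n y{\left(B{\left(A,-3 \right)} \right)} = -3988 - \frac{121 \left(-7 + \frac{\left(4 - 3\right)^{\frac{3}{2}}}{3}\right)}{70} = -3988 - \frac{121 \left(-7 + \frac{1^{\frac{3}{2}}}{3}\right)}{70} = -3988 - \frac{121 \left(-7 + \frac{1}{3} \cdot 1\right)}{70} = -3988 - \frac{121 \left(-7 + \frac{1}{3}\right)}{70} = -3988 - \frac{121}{70} \left(- \frac{20}{3}\right) = -3988 - - \frac{242}{21} = -3988 + \frac{242}{21} = - \frac{83506}{21}$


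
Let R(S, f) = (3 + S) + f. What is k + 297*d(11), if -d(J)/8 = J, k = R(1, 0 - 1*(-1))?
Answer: -26131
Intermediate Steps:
R(S, f) = 3 + S + f
k = 5 (k = 3 + 1 + (0 - 1*(-1)) = 3 + 1 + (0 + 1) = 3 + 1 + 1 = 5)
d(J) = -8*J
k + 297*d(11) = 5 + 297*(-8*11) = 5 + 297*(-88) = 5 - 26136 = -26131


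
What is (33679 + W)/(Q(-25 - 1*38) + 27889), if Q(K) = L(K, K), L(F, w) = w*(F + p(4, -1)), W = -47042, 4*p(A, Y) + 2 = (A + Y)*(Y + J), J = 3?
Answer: -13363/31795 ≈ -0.42029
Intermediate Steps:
p(A, Y) = -½ + (3 + Y)*(A + Y)/4 (p(A, Y) = -½ + ((A + Y)*(Y + 3))/4 = -½ + ((A + Y)*(3 + Y))/4 = -½ + ((3 + Y)*(A + Y))/4 = -½ + (3 + Y)*(A + Y)/4)
L(F, w) = w*(1 + F) (L(F, w) = w*(F + (-½ + (¼)*(-1)² + (¾)*4 + (¾)*(-1) + (¼)*4*(-1))) = w*(F + (-½ + (¼)*1 + 3 - ¾ - 1)) = w*(F + (-½ + ¼ + 3 - ¾ - 1)) = w*(F + 1) = w*(1 + F))
Q(K) = K*(1 + K)
(33679 + W)/(Q(-25 - 1*38) + 27889) = (33679 - 47042)/((-25 - 1*38)*(1 + (-25 - 1*38)) + 27889) = -13363/((-25 - 38)*(1 + (-25 - 38)) + 27889) = -13363/(-63*(1 - 63) + 27889) = -13363/(-63*(-62) + 27889) = -13363/(3906 + 27889) = -13363/31795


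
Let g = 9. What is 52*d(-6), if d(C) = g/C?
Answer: -78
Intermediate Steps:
d(C) = 9/C
52*d(-6) = 52*(9/(-6)) = 52*(9*(-1/6)) = 52*(-3/2) = -78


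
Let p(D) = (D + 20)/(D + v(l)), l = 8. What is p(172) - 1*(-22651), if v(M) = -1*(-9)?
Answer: 4100023/181 ≈ 22652.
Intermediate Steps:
v(M) = 9
p(D) = (20 + D)/(9 + D) (p(D) = (D + 20)/(D + 9) = (20 + D)/(9 + D))
p(172) - 1*(-22651) = (20 + 172)/(9 + 172) - 1*(-22651) = 192/181 + 22651 = 4100023/181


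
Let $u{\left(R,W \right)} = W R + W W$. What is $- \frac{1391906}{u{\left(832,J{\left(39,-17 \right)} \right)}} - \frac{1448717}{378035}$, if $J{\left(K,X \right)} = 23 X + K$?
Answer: $\frac{28141396039}{6387279360} \approx 4.4059$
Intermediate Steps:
$J{\left(K,X \right)} = K + 23 X$
$u{\left(R,W \right)} = W^{2} + R W$ ($u{\left(R,W \right)} = R W + W^{2} = W^{2} + R W$)
$- \frac{1391906}{u{\left(832,J{\left(39,-17 \right)} \right)}} - \frac{1448717}{378035} = - \frac{1391906}{\left(39 + 23 \left(-17\right)\right) \left(832 + \left(39 + 23 \left(-17\right)\right)\right)} - \frac{1448717}{378035} = - \frac{1391906}{\left(39 - 391\right) \left(832 + \left(39 - 391\right)\right)} - \frac{1448717}{378035} = - \frac{1391906}{\left(-352\right) \left(832 - 352\right)} - \frac{1448717}{378035} = - \frac{1391906}{\left(-352\right) 480} - \frac{1448717}{378035} = - \frac{1391906}{-168960} - \frac{1448717}{378035} = \left(-1391906\right) \left(- \frac{1}{168960}\right) - \frac{1448717}{378035} = \frac{695953}{84480} - \frac{1448717}{378035} = \frac{28141396039}{6387279360}$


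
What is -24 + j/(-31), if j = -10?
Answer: -734/31 ≈ -23.677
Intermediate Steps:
-24 + j/(-31) = -24 - 10/(-31) = -24 - 1/31*(-10) = -24 + 10/31 = -734/31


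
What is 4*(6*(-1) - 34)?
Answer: -160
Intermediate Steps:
4*(6*(-1) - 34) = 4*(-6 - 34) = 4*(-40) = -160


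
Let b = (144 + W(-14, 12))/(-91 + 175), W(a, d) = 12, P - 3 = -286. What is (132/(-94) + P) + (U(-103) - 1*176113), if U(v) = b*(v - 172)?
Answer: -58202771/329 ≈ -1.7691e+5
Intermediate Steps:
P = -283 (P = 3 - 286 = -283)
b = 13/7 (b = (144 + 12)/(-91 + 175) = 156/84 = 156*(1/84) = 13/7 ≈ 1.8571)
U(v) = -2236/7 + 13*v/7 (U(v) = 13*(v - 172)/7 = 13*(-172 + v)/7 = -2236/7 + 13*v/7)
(132/(-94) + P) + (U(-103) - 1*176113) = (132/(-94) - 283) + ((-2236/7 + (13/7)*(-103)) - 1*176113) = (-1/94*132 - 283) + ((-2236/7 - 1339/7) - 176113) = (-66/47 - 283) + (-3575/7 - 176113) = -13367/47 - 1236366/7 = -58202771/329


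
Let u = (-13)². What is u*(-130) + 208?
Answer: -21762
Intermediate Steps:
u = 169
u*(-130) + 208 = 169*(-130) + 208 = -21970 + 208 = -21762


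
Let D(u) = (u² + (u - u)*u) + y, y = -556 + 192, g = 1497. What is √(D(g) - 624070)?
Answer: 5*√64663 ≈ 1271.4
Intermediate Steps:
y = -364
D(u) = -364 + u² (D(u) = (u² + (u - u)*u) - 364 = (u² + 0*u) - 364 = (u² + 0) - 364 = u² - 364 = -364 + u²)
√(D(g) - 624070) = √((-364 + 1497²) - 624070) = √((-364 + 2241009) - 624070) = √(2240645 - 624070) = √1616575 = 5*√64663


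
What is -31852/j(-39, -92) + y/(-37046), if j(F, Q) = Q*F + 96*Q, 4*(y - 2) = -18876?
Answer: 301181285/48567306 ≈ 6.2013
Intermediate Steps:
y = -4717 (y = 2 + (1/4)*(-18876) = 2 - 4719 = -4717)
j(F, Q) = 96*Q + F*Q (j(F, Q) = F*Q + 96*Q = 96*Q + F*Q)
-31852/j(-39, -92) + y/(-37046) = -31852*(-1/(92*(96 - 39))) - 4717/(-37046) = -31852/((-92*57)) - 4717*(-1/37046) = -31852/(-5244) + 4717/37046 = -31852*(-1/5244) + 4717/37046 = 7963/1311 + 4717/37046 = 301181285/48567306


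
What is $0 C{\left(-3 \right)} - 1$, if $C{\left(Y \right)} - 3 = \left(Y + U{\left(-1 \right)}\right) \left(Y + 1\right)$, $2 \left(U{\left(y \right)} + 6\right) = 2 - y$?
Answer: $-1$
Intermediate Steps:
$U{\left(y \right)} = -5 - \frac{y}{2}$ ($U{\left(y \right)} = -6 + \frac{2 - y}{2} = -6 - \left(-1 + \frac{y}{2}\right) = -5 - \frac{y}{2}$)
$C{\left(Y \right)} = 3 + \left(1 + Y\right) \left(- \frac{9}{2} + Y\right)$ ($C{\left(Y \right)} = 3 + \left(Y - \frac{9}{2}\right) \left(Y + 1\right) = 3 + \left(Y + \left(-5 + \frac{1}{2}\right)\right) \left(1 + Y\right) = 3 + \left(Y - \frac{9}{2}\right) \left(1 + Y\right) = 3 + \left(- \frac{9}{2} + Y\right) \left(1 + Y\right) = 3 + \left(1 + Y\right) \left(- \frac{9}{2} + Y\right)$)
$0 C{\left(-3 \right)} - 1 = 0 \left(- \frac{3}{2} + \left(-3\right)^{2} - - \frac{21}{2}\right) - 1 = 0 \left(- \frac{3}{2} + 9 + \frac{21}{2}\right) - 1 = 0 \cdot 18 - 1 = 0 - 1 = -1$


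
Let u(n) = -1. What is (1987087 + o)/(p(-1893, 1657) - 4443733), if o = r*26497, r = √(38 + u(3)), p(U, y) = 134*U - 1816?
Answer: -1987087/4699211 - 26497*√37/4699211 ≈ -0.45715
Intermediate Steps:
p(U, y) = -1816 + 134*U
r = √37 (r = √(38 - 1) = √37 ≈ 6.0828)
o = 26497*√37 (o = √37*26497 = 26497*√37 ≈ 1.6118e+5)
(1987087 + o)/(p(-1893, 1657) - 4443733) = (1987087 + 26497*√37)/((-1816 + 134*(-1893)) - 4443733) = (1987087 + 26497*√37)/((-1816 - 253662) - 4443733) = (1987087 + 26497*√37)/(-255478 - 4443733) = (1987087 + 26497*√37)/(-4699211) = (1987087 + 26497*√37)*(-1/4699211) = -1987087/4699211 - 26497*√37/4699211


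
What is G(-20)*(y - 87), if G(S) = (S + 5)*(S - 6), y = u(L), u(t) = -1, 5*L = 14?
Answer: -34320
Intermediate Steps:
L = 14/5 (L = (⅕)*14 = 14/5 ≈ 2.8000)
y = -1
G(S) = (-6 + S)*(5 + S) (G(S) = (5 + S)*(-6 + S) = (-6 + S)*(5 + S))
G(-20)*(y - 87) = (-30 + (-20)² - 1*(-20))*(-1 - 87) = (-30 + 400 + 20)*(-88) = 390*(-88) = -34320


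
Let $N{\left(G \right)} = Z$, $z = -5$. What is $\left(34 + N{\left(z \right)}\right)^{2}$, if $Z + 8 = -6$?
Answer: $400$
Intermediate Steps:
$Z = -14$ ($Z = -8 - 6 = -14$)
$N{\left(G \right)} = -14$
$\left(34 + N{\left(z \right)}\right)^{2} = \left(34 - 14\right)^{2} = 20^{2} = 400$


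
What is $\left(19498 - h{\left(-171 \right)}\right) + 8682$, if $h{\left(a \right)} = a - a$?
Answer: $28180$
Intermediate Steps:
$h{\left(a \right)} = 0$
$\left(19498 - h{\left(-171 \right)}\right) + 8682 = \left(19498 - 0\right) + 8682 = \left(19498 + 0\right) + 8682 = 19498 + 8682 = 28180$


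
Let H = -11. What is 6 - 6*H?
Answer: 72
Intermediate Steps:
6 - 6*H = 6 - 6*(-11) = 6 + 66 = 72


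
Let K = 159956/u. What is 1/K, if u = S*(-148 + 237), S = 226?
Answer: 10057/79978 ≈ 0.12575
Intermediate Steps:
u = 20114 (u = 226*(-148 + 237) = 226*89 = 20114)
K = 79978/10057 (K = 159956/20114 = 159956*(1/20114) = 79978/10057 ≈ 7.9525)
1/K = 1/(79978/10057) = 10057/79978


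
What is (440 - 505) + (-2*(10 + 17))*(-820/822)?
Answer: -1525/137 ≈ -11.131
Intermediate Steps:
(440 - 505) + (-2*(10 + 17))*(-820/822) = -65 + (-2*27)*(-820*1/822) = -65 - 54*(-410/411) = -65 + 7380/137 = -1525/137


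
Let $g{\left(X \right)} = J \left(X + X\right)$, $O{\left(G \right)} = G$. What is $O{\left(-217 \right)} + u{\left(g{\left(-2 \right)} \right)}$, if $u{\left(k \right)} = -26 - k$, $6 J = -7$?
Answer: $- \frac{743}{3} \approx -247.67$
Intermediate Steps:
$J = - \frac{7}{6}$ ($J = \frac{1}{6} \left(-7\right) = - \frac{7}{6} \approx -1.1667$)
$g{\left(X \right)} = - \frac{7 X}{3}$ ($g{\left(X \right)} = - \frac{7 \left(X + X\right)}{6} = - \frac{7 \cdot 2 X}{6} = - \frac{7 X}{3}$)
$O{\left(-217 \right)} + u{\left(g{\left(-2 \right)} \right)} = -217 - \left(26 - - \frac{14}{3}\right) = -217 - \frac{92}{3} = - \frac{743}{3}$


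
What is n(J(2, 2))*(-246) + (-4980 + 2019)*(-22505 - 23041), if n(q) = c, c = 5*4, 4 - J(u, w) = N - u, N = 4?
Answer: 134856786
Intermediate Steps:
J(u, w) = u (J(u, w) = 4 - (4 - u) = 4 + (-4 + u) = u)
c = 20
n(q) = 20
n(J(2, 2))*(-246) + (-4980 + 2019)*(-22505 - 23041) = 20*(-246) + (-4980 + 2019)*(-22505 - 23041) = -4920 - 2961*(-45546) = -4920 + 134861706 = 134856786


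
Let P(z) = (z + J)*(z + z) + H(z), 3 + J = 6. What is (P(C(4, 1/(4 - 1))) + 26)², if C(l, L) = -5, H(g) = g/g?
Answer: 2209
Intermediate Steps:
J = 3 (J = -3 + 6 = 3)
H(g) = 1
P(z) = 1 + 2*z*(3 + z) (P(z) = (z + 3)*(z + z) + 1 = (3 + z)*(2*z) + 1 = 2*z*(3 + z) + 1 = 1 + 2*z*(3 + z))
(P(C(4, 1/(4 - 1))) + 26)² = ((1 + 2*(-5)² + 6*(-5)) + 26)² = ((1 + 2*25 - 30) + 26)² = ((1 + 50 - 30) + 26)² = (21 + 26)² = 47² = 2209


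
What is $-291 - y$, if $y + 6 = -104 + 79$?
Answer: $-260$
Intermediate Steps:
$y = -31$ ($y = -6 + \left(-104 + 79\right) = -6 - 25 = -31$)
$-291 - y = -291 - -31 = -291 + 31 = -260$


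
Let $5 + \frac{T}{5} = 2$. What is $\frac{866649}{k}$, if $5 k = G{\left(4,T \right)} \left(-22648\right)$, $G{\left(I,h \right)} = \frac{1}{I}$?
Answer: $- \frac{4333245}{5662} \approx -765.32$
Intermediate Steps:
$T = -15$ ($T = -25 + 5 \cdot 2 = -25 + 10 = -15$)
$k = - \frac{5662}{5}$ ($k = \frac{\frac{1}{4} \left(-22648\right)}{5} = \frac{1}{5} \left(-5662\right) = - \frac{5662}{5} \approx -1132.4$)
$\frac{866649}{k} = \frac{866649}{- \frac{5662}{5}} = 866649 \left(- \frac{5}{5662}\right) = - \frac{4333245}{5662}$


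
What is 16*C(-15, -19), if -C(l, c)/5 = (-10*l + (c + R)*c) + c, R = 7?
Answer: -28720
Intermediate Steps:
C(l, c) = -5*c + 50*l - 5*c*(7 + c) (C(l, c) = -5*((-10*l + (c + 7)*c) + c) = -5*((-10*l + (7 + c)*c) + c) = -5*((-10*l + c*(7 + c)) + c) = -5*(c - 10*l + c*(7 + c)) = -5*c + 50*l - 5*c*(7 + c))
16*C(-15, -19) = 16*(-40*(-19) - 5*(-19)² + 50*(-15)) = 16*(760 - 5*361 - 750) = 16*(760 - 1805 - 750) = 16*(-1795) = -28720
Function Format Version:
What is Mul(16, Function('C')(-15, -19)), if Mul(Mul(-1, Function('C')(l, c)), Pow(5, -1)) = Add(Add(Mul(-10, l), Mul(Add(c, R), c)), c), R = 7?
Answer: -28720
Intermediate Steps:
Function('C')(l, c) = Add(Mul(-5, c), Mul(50, l), Mul(-5, c, Add(7, c))) (Function('C')(l, c) = Mul(-5, Add(Add(Mul(-10, l), Mul(Add(c, 7), c)), c)) = Mul(-5, Add(Add(Mul(-10, l), Mul(Add(7, c), c)), c)) = Mul(-5, Add(Add(Mul(-10, l), Mul(c, Add(7, c))), c)) = Mul(-5, Add(c, Mul(-10, l), Mul(c, Add(7, c)))) = Add(Mul(-5, c), Mul(50, l), Mul(-5, c, Add(7, c))))
Mul(16, Function('C')(-15, -19)) = Mul(16, Add(Mul(-40, -19), Mul(-5, Pow(-19, 2)), Mul(50, -15))) = Mul(16, Add(760, Mul(-5, 361), -750)) = Mul(16, Add(760, -1805, -750)) = Mul(16, -1795) = -28720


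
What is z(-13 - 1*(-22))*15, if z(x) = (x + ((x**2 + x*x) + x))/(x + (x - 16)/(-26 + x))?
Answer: 2295/8 ≈ 286.88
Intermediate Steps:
z(x) = (2*x + 2*x**2)/(x + (-16 + x)/(-26 + x)) (z(x) = (x + ((x**2 + x**2) + x))/(x + (-16 + x)/(-26 + x)) = (x + (2*x**2 + x))/(x + (-16 + x)/(-26 + x)) = (x + (x + 2*x**2))/(x + (-16 + x)/(-26 + x)) = (2*x + 2*x**2)/(x + (-16 + x)/(-26 + x)))
z(-13 - 1*(-22))*15 = (2*(-13 - 1*(-22))*(26 - (-13 - 1*(-22))**2 + 25*(-13 - 1*(-22)))/(16 - (-13 - 1*(-22))**2 + 25*(-13 - 1*(-22))))*15 = (2*(-13 + 22)*(26 - (-13 + 22)**2 + 25*(-13 + 22))/(16 - (-13 + 22)**2 + 25*(-13 + 22)))*15 = (2*9*(26 - 1*9**2 + 25*9)/(16 - 1*9**2 + 25*9))*15 = (2*9*(26 - 1*81 + 225)/(16 - 1*81 + 225))*15 = (2*9*(26 - 81 + 225)/(16 - 81 + 225))*15 = (2*9*170/160)*15 = (2*9*(1/160)*170)*15 = (153/8)*15 = 2295/8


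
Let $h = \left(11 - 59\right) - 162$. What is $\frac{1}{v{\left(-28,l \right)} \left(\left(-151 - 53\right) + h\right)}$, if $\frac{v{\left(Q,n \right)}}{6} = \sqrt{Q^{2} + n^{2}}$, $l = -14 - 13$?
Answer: $- \frac{\sqrt{1513}}{3758292} \approx -1.035 \cdot 10^{-5}$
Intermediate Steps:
$l = -27$
$v{\left(Q,n \right)} = 6 \sqrt{Q^{2} + n^{2}}$
$h = -210$ ($h = -48 - 162 = -210$)
$\frac{1}{v{\left(-28,l \right)} \left(\left(-151 - 53\right) + h\right)} = \frac{1}{6 \sqrt{\left(-28\right)^{2} + \left(-27\right)^{2}} \left(\left(-151 - 53\right) - 210\right)} = \frac{1}{6 \sqrt{784 + 729} \left(-204 - 210\right)} = \frac{1}{6 \sqrt{1513} \left(-414\right)} = \frac{\sqrt{1513}}{9078} \left(- \frac{1}{414}\right) = - \frac{\sqrt{1513}}{3758292}$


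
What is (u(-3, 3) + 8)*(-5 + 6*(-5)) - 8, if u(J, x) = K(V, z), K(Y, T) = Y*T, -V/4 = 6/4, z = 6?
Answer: 972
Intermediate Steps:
V = -6 (V = -24/4 = -4*3/2 = -6)
K(Y, T) = T*Y
u(J, x) = -36 (u(J, x) = 6*(-6) = -36)
(u(-3, 3) + 8)*(-5 + 6*(-5)) - 8 = (-36 + 8)*(-5 + 6*(-5)) - 8 = -28*(-5 - 30) - 8 = -28*(-35) - 8 = 980 - 8 = 972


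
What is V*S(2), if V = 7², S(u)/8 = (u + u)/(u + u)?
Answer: 392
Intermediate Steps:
S(u) = 8 (S(u) = 8*((u + u)/(u + u)) = 8*((2*u)/((2*u))) = 8*((2*u)*(1/(2*u))) = 8*1 = 8)
V = 49
V*S(2) = 49*8 = 392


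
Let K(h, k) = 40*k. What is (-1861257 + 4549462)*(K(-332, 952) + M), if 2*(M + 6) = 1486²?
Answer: 3070392481260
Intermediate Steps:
M = 1104092 (M = -6 + (½)*1486² = -6 + (½)*2208196 = -6 + 1104098 = 1104092)
(-1861257 + 4549462)*(K(-332, 952) + M) = (-1861257 + 4549462)*(40*952 + 1104092) = 2688205*(38080 + 1104092) = 2688205*1142172 = 3070392481260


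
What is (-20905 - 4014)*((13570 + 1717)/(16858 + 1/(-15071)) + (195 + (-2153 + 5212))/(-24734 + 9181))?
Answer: -68689915888444397/3951502760101 ≈ -17383.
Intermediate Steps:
(-20905 - 4014)*((13570 + 1717)/(16858 + 1/(-15071)) + (195 + (-2153 + 5212))/(-24734 + 9181)) = -24919*(15287/(16858 - 1/15071) + (195 + 3059)/(-15553)) = -24919*(15287/(254066917/15071) + 3254*(-1/15553)) = -24919*(15287*(15071/254066917) - 3254/15553) = -24919*(230390377/254066917 - 3254/15553) = -24919*2756527785563/3951502760101 = -68689915888444397/3951502760101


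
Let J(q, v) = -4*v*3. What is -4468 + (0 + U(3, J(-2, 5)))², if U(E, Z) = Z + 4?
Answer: -1332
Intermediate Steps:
J(q, v) = -12*v
U(E, Z) = 4 + Z
-4468 + (0 + U(3, J(-2, 5)))² = -4468 + (0 + (4 - 12*5))² = -4468 + (0 + (4 - 60))² = -4468 + (0 - 56)² = -4468 + (-56)² = -4468 + 3136 = -1332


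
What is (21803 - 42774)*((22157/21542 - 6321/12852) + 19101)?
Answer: -2640553042895333/6591852 ≈ -4.0058e+8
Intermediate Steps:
(21803 - 42774)*((22157/21542 - 6321/12852) + 19101) = -20971*((22157*(1/21542) - 6321*1/12852) + 19101) = -20971*((22157/21542 - 301/612) + 19101) = -20971*(3537971/6591852 + 19101) = -20971*125914503023/6591852 = -2640553042895333/6591852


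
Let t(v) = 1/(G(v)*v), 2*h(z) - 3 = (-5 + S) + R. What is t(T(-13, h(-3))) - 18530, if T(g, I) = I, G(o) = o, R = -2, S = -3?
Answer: -907966/49 ≈ -18530.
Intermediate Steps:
h(z) = -7/2 (h(z) = 3/2 + ((-5 - 3) - 2)/2 = 3/2 + (-8 - 2)/2 = 3/2 + (½)*(-10) = 3/2 - 5 = -7/2)
t(v) = v⁻² (t(v) = 1/(v*v) = v⁻²)
t(T(-13, h(-3))) - 18530 = (-7/2)⁻² - 18530 = 4/49 - 18530 = -907966/49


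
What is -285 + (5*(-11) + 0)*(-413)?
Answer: 22430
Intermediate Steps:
-285 + (5*(-11) + 0)*(-413) = -285 + (-55 + 0)*(-413) = -285 - 55*(-413) = -285 + 22715 = 22430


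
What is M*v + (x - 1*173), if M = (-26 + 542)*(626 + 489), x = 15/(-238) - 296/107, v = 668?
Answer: 9787269960249/25466 ≈ 3.8433e+8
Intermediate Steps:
x = -72053/25466 (x = 15*(-1/238) - 296*1/107 = -15/238 - 296/107 = -72053/25466 ≈ -2.8294)
M = 575340 (M = 516*1115 = 575340)
M*v + (x - 1*173) = 575340*668 + (-72053/25466 - 1*173) = 384327120 + (-72053/25466 - 173) = 384327120 - 4477671/25466 = 9787269960249/25466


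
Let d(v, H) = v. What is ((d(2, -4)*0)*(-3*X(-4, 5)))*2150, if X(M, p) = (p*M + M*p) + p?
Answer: 0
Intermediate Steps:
X(M, p) = p + 2*M*p (X(M, p) = (M*p + M*p) + p = 2*M*p + p = p + 2*M*p)
((d(2, -4)*0)*(-3*X(-4, 5)))*2150 = ((2*0)*(-15*(1 + 2*(-4))))*2150 = (0*(-15*(1 - 8)))*2150 = (0*(-15*(-7)))*2150 = (0*(-3*(-35)))*2150 = (0*105)*2150 = 0*2150 = 0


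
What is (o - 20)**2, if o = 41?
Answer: 441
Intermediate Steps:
(o - 20)**2 = (41 - 20)**2 = 21**2 = 441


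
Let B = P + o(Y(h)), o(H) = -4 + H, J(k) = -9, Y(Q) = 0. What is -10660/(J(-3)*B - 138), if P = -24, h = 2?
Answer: -5330/57 ≈ -93.509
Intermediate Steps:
B = -28 (B = -24 + (-4 + 0) = -24 - 4 = -28)
-10660/(J(-3)*B - 138) = -10660/(-9*(-28) - 138) = -10660/(252 - 138) = -10660/114 = -10660*1/114 = -5330/57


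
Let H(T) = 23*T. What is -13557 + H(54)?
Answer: -12315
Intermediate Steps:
-13557 + H(54) = -13557 + 23*54 = -13557 + 1242 = -12315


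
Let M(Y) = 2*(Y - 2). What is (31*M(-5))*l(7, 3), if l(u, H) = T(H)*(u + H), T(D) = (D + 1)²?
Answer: -69440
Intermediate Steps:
T(D) = (1 + D)²
l(u, H) = (1 + H)²*(H + u) (l(u, H) = (1 + H)²*(u + H) = (1 + H)²*(H + u))
M(Y) = -4 + 2*Y (M(Y) = 2*(-2 + Y) = -4 + 2*Y)
(31*M(-5))*l(7, 3) = (31*(-4 + 2*(-5)))*((1 + 3)²*(3 + 7)) = (31*(-4 - 10))*(4²*10) = (31*(-14))*(16*10) = -434*160 = -69440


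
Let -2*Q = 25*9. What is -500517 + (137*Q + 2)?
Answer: -1031855/2 ≈ -5.1593e+5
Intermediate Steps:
Q = -225/2 (Q = -25*9/2 = -½*225 = -225/2 ≈ -112.50)
-500517 + (137*Q + 2) = -500517 + (137*(-225/2) + 2) = -500517 + (-30825/2 + 2) = -500517 - 30821/2 = -1031855/2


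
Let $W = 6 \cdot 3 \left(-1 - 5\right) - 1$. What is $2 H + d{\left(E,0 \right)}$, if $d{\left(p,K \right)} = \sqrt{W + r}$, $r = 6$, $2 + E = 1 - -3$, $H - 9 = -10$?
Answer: $-2 + i \sqrt{103} \approx -2.0 + 10.149 i$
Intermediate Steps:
$H = -1$ ($H = 9 - 10 = -1$)
$E = 2$ ($E = -2 + \left(1 - -3\right) = -2 + \left(1 + 3\right) = -2 + 4 = 2$)
$W = -109$ ($W = 18 \left(-6\right) - 1 = -108 - 1 = -109$)
$d{\left(p,K \right)} = i \sqrt{103}$ ($d{\left(p,K \right)} = \sqrt{-109 + 6} = \sqrt{-103} = i \sqrt{103}$)
$2 H + d{\left(E,0 \right)} = 2 \left(-1\right) + i \sqrt{103} = -2 + i \sqrt{103}$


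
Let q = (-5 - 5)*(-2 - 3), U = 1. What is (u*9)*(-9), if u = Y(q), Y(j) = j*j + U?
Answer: -202581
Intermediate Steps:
q = 50 (q = -10*(-5) = 50)
Y(j) = 1 + j² (Y(j) = j*j + 1 = j² + 1 = 1 + j²)
u = 2501 (u = 1 + 50² = 1 + 2500 = 2501)
(u*9)*(-9) = (2501*9)*(-9) = 22509*(-9) = -202581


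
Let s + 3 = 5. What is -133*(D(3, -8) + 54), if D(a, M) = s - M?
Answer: -8512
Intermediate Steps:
s = 2 (s = -3 + 5 = 2)
D(a, M) = 2 - M
-133*(D(3, -8) + 54) = -133*((2 - 1*(-8)) + 54) = -133*((2 + 8) + 54) = -133*(10 + 54) = -133*64 = -8512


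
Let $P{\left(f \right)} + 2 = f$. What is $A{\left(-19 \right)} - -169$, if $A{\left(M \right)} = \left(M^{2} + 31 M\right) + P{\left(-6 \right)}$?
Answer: $-67$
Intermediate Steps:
$P{\left(f \right)} = -2 + f$
$A{\left(M \right)} = -8 + M^{2} + 31 M$ ($A{\left(M \right)} = \left(M^{2} + 31 M\right) - 8 = -8 + M^{2} + 31 M$)
$A{\left(-19 \right)} - -169 = \left(-8 + \left(-19\right)^{2} + 31 \left(-19\right)\right) - -169 = \left(-8 + 361 - 589\right) + 169 = -236 + 169 = -67$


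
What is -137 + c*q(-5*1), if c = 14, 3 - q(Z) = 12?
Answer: -263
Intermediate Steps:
q(Z) = -9 (q(Z) = 3 - 1*12 = 3 - 12 = -9)
-137 + c*q(-5*1) = -137 + 14*(-9) = -137 - 126 = -263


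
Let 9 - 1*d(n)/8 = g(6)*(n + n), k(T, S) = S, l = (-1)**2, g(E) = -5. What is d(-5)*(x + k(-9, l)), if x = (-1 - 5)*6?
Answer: 11480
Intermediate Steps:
l = 1
d(n) = 72 + 80*n (d(n) = 72 - (-40)*(n + n) = 72 - (-40)*2*n = 72 - (-80)*n = 72 + 80*n)
x = -36 (x = -6*6 = -36)
d(-5)*(x + k(-9, l)) = (72 + 80*(-5))*(-36 + 1) = (72 - 400)*(-35) = -328*(-35) = 11480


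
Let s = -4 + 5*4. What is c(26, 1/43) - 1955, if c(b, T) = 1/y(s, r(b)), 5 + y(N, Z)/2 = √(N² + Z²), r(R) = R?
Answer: -3546365/1814 + √233/907 ≈ -1955.0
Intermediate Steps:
s = 16 (s = -4 + 20 = 16)
y(N, Z) = -10 + 2*√(N² + Z²)
c(b, T) = 1/(-10 + 2*√(256 + b²)) (c(b, T) = 1/(-10 + 2*√(16² + b²)) = 1/(-10 + 2*√(256 + b²)))
c(26, 1/43) - 1955 = 1/(2*(-5 + √(256 + 26²))) - 1955 = 1/(2*(-5 + √(256 + 676))) - 1955 = 1/(2*(-5 + √932)) - 1955 = 1/(2*(-5 + 2*√233)) - 1955 = -1955 + 1/(2*(-5 + 2*√233))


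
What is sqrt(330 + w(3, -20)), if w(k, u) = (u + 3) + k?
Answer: 2*sqrt(79) ≈ 17.776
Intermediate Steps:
w(k, u) = 3 + k + u (w(k, u) = (3 + u) + k = 3 + k + u)
sqrt(330 + w(3, -20)) = sqrt(330 + (3 + 3 - 20)) = sqrt(330 - 14) = sqrt(316) = 2*sqrt(79)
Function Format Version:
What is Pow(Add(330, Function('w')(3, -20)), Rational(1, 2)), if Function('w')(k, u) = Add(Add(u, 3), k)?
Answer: Mul(2, Pow(79, Rational(1, 2))) ≈ 17.776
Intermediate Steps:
Function('w')(k, u) = Add(3, k, u) (Function('w')(k, u) = Add(Add(3, u), k) = Add(3, k, u))
Pow(Add(330, Function('w')(3, -20)), Rational(1, 2)) = Pow(Add(330, Add(3, 3, -20)), Rational(1, 2)) = Pow(Add(330, -14), Rational(1, 2)) = Pow(316, Rational(1, 2)) = Mul(2, Pow(79, Rational(1, 2)))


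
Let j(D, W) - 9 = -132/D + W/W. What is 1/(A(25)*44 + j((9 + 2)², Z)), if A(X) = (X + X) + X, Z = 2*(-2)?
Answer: 11/36398 ≈ 0.00030221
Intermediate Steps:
Z = -4
A(X) = 3*X (A(X) = 2*X + X = 3*X)
j(D, W) = 10 - 132/D (j(D, W) = 9 + (-132/D + W/W) = 9 + (-132/D + 1) = 9 + (1 - 132/D) = 10 - 132/D)
1/(A(25)*44 + j((9 + 2)², Z)) = 1/((3*25)*44 + (10 - 132/(9 + 2)²)) = 1/(75*44 + (10 - 132/(11²))) = 1/(3300 + (10 - 132/121)) = 1/(3300 + (10 - 132*1/121)) = 1/(3300 + (10 - 12/11)) = 1/(3300 + 98/11) = 1/(36398/11) = 11/36398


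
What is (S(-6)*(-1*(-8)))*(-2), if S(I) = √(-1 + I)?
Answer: -16*I*√7 ≈ -42.332*I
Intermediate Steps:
(S(-6)*(-1*(-8)))*(-2) = (√(-1 - 6)*(-1*(-8)))*(-2) = (√(-7)*8)*(-2) = ((I*√7)*8)*(-2) = (8*I*√7)*(-2) = -16*I*√7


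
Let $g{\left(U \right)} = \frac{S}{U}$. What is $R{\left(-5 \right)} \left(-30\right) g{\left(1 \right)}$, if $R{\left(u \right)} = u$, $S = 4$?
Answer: $600$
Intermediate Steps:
$g{\left(U \right)} = \frac{4}{U}$
$R{\left(-5 \right)} \left(-30\right) g{\left(1 \right)} = \left(-5\right) \left(-30\right) \frac{4}{1} = 150 \cdot 4 \cdot 1 = 150 \cdot 4 = 600$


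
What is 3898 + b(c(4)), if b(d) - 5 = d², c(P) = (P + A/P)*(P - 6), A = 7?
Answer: 16141/4 ≈ 4035.3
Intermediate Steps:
c(P) = (-6 + P)*(P + 7/P) (c(P) = (P + 7/P)*(P - 6) = (P + 7/P)*(-6 + P) = (-6 + P)*(P + 7/P))
b(d) = 5 + d²
3898 + b(c(4)) = 3898 + (5 + (7 + 4² - 42/4 - 6*4)²) = 3898 + (5 + (7 + 16 - 42*¼ - 24)²) = 3898 + (5 + (7 + 16 - 21/2 - 24)²) = 3898 + (5 + (-23/2)²) = 3898 + (5 + 529/4) = 3898 + 549/4 = 16141/4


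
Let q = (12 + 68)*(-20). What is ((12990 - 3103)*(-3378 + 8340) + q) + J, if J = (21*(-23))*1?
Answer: 49057211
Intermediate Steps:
q = -1600 (q = 80*(-20) = -1600)
J = -483 (J = -483*1 = -483)
((12990 - 3103)*(-3378 + 8340) + q) + J = ((12990 - 3103)*(-3378 + 8340) - 1600) - 483 = (9887*4962 - 1600) - 483 = (49059294 - 1600) - 483 = 49057694 - 483 = 49057211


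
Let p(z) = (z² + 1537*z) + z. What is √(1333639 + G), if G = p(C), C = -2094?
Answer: √2497903 ≈ 1580.5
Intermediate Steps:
p(z) = z² + 1538*z
G = 1164264 (G = -2094*(1538 - 2094) = -2094*(-556) = 1164264)
√(1333639 + G) = √(1333639 + 1164264) = √2497903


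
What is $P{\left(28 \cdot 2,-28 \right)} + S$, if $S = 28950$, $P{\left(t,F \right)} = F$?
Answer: $28922$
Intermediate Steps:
$P{\left(28 \cdot 2,-28 \right)} + S = -28 + 28950 = 28922$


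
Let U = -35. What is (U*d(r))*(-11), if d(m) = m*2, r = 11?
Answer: 8470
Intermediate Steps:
d(m) = 2*m
(U*d(r))*(-11) = -70*11*(-11) = -35*22*(-11) = -770*(-11) = 8470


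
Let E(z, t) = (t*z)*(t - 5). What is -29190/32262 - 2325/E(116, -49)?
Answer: -501915055/550131624 ≈ -0.91235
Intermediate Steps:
E(z, t) = t*z*(-5 + t) (E(z, t) = (t*z)*(-5 + t) = t*z*(-5 + t))
-29190/32262 - 2325/E(116, -49) = -29190/32262 - 2325*(-1/(5684*(-5 - 49))) = -29190*1/32262 - 2325/((-49*116*(-54))) = -4865/5377 - 2325/306936 = -4865/5377 - 2325*1/306936 = -4865/5377 - 775/102312 = -501915055/550131624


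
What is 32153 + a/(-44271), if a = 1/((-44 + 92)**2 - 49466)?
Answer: 67132534926007/2087908902 ≈ 32153.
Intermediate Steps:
a = -1/47162 (a = 1/(48**2 - 49466) = 1/(2304 - 49466) = 1/(-47162) = -1/47162 ≈ -2.1204e-5)
32153 + a/(-44271) = 32153 - 1/47162/(-44271) = 32153 - 1/47162*(-1/44271) = 32153 + 1/2087908902 = 67132534926007/2087908902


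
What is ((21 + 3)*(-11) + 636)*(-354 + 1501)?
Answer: 426684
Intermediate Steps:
((21 + 3)*(-11) + 636)*(-354 + 1501) = (24*(-11) + 636)*1147 = (-264 + 636)*1147 = 372*1147 = 426684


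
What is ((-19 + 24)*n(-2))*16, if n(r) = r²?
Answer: 320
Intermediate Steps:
((-19 + 24)*n(-2))*16 = ((-19 + 24)*(-2)²)*16 = (5*4)*16 = 20*16 = 320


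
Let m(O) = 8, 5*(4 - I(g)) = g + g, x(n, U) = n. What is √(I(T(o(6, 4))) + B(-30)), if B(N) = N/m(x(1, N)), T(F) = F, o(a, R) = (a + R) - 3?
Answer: I*√255/10 ≈ 1.5969*I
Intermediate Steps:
o(a, R) = -3 + R + a (o(a, R) = (R + a) - 3 = -3 + R + a)
I(g) = 4 - 2*g/5 (I(g) = 4 - (g + g)/5 = 4 - 2*g/5)
B(N) = N/8
√(I(T(o(6, 4))) + B(-30)) = √((4 - 2*(-3 + 4 + 6)/5) + (⅛)*(-30)) = √((4 - ⅖*7) - 15/4) = √((4 - 14/5) - 15/4) = √(6/5 - 15/4) = √(-51/20) = I*√255/10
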